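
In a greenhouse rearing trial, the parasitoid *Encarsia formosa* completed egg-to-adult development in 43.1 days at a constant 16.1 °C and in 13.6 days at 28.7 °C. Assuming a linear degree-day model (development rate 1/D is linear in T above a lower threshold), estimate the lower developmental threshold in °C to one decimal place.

10.3 °C

Equal thermal constants: D₁(T₁ − T_b) = D₂(T₂ − T_b).
43.1·(16.1 − T_b) = 13.6·(28.7 − T_b)
T_b = (43.1·16.1 − 13.6·28.7) / (43.1 − 13.6) = 303.59 / 29.5 = 10.291 °C ≈ 10.3 °C.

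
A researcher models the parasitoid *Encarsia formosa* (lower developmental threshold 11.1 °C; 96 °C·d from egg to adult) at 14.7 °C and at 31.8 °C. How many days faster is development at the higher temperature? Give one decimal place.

At 14.7 °C: 96 / (14.7 − 11.1) = 96 / 3.6 = 26.667 d.
At 31.8 °C: 96 / (31.8 − 11.1) = 96 / 20.7 = 4.638 d.
Difference = |26.667 − 4.638| = 22.029 ≈ 22.0 days.

22.0 days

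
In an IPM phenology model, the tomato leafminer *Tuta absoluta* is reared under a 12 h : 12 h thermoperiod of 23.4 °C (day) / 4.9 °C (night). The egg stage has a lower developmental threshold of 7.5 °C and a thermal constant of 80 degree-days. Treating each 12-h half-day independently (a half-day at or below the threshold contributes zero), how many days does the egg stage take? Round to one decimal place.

Day half: max(0, 23.4 − 7.5) × 0.5 = 15.9 × 0.5 = 7.95 DD.
Night half: max(0, 4.9 − 7.5) × 0.5 = 0.0 × 0.5 = 0.00 DD.
Per 24 h: 7.95 DD/day.
Duration = 80 / 7.95 = 10.063 ≈ 10.1 days.

10.1 days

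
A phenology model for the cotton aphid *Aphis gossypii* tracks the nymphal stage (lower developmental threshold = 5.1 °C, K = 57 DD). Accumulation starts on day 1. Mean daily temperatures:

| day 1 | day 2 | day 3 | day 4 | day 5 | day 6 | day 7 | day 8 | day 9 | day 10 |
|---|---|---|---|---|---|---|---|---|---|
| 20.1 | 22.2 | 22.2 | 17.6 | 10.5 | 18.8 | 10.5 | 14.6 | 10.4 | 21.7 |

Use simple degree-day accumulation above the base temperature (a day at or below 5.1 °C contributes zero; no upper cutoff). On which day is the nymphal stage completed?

day 4

Daily DD above 5.1 °C: 15.0, 17.1, 17.1, 12.5, 5.4, 13.7, 5.4, 9.5, 5.3, 16.6.
Cumulative: 15.0, 32.1, 49.2, 61.7, 67.1, 80.8, 86.2, 95.7, 101.0, 117.6.
The total first reaches 57 DD on day 4.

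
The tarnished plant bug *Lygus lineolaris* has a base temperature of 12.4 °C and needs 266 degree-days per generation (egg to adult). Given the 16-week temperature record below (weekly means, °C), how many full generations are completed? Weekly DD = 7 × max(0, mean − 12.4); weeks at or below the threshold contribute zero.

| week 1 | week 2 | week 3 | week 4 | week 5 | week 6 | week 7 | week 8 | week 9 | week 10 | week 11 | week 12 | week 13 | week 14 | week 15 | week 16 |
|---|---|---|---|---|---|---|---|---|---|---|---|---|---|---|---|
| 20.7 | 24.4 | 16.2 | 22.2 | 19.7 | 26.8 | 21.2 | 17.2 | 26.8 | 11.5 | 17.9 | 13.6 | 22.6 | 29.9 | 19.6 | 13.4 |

3 generations

Weekly DD (7 × max(0, T̄ − 12.4)): 58.1, 84.0, 26.6, 68.6, 51.1, 100.8, 61.6, 33.6, 100.8, 0.0, 38.5, 8.4, 71.4, 122.5, 50.4, 7.0.
Season total = 883.4 DD.
Complete generations = ⌊883.4 / 266⌋ = 3.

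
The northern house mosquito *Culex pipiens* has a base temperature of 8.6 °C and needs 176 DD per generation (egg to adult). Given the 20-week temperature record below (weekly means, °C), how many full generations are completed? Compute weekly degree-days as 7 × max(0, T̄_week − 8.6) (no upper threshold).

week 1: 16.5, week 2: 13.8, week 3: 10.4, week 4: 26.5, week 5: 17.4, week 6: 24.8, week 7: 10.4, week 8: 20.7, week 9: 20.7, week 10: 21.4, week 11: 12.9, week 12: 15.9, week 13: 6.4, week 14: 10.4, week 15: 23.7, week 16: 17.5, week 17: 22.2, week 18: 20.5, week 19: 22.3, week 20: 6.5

6 generations

Weekly DD (7 × max(0, T̄ − 8.6)): 55.3, 36.4, 12.6, 125.3, 61.6, 113.4, 12.6, 84.7, 84.7, 89.6, 30.1, 51.1, 0.0, 12.6, 105.7, 62.3, 95.2, 83.3, 95.9, 0.0.
Season total = 1212.4 DD.
Complete generations = ⌊1212.4 / 176⌋ = 6.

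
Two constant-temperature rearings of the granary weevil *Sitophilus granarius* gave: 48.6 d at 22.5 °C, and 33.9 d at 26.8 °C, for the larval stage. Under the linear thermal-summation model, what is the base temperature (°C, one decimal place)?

Equal thermal constants: D₁(T₁ − T_b) = D₂(T₂ − T_b).
48.6·(22.5 − T_b) = 33.9·(26.8 − T_b)
T_b = (48.6·22.5 − 33.9·26.8) / (48.6 − 33.9) = 184.98 / 14.7 = 12.584 °C ≈ 12.6 °C.

12.6 °C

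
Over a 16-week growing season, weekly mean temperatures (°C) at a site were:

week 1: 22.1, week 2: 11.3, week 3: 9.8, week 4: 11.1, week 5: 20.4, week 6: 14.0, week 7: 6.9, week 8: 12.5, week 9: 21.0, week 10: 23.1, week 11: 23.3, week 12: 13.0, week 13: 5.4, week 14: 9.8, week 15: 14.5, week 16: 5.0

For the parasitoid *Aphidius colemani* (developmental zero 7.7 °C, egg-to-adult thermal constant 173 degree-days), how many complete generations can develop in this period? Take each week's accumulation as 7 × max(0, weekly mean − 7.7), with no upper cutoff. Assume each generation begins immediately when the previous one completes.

Weekly DD (7 × max(0, T̄ − 7.7)): 100.8, 25.2, 14.7, 23.8, 88.9, 44.1, 0.0, 33.6, 93.1, 107.8, 109.2, 37.1, 0.0, 14.7, 47.6, 0.0.
Season total = 740.6 DD.
Complete generations = ⌊740.6 / 173⌋ = 4.

4 generations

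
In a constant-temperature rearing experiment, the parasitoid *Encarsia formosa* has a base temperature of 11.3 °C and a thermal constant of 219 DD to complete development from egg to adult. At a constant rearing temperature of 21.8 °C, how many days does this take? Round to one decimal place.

Daily accumulation = 21.8 − 11.3 = 10.5 DD/day.
Duration = 219 / 10.5 = 20.857 ≈ 20.9 days.

20.9 days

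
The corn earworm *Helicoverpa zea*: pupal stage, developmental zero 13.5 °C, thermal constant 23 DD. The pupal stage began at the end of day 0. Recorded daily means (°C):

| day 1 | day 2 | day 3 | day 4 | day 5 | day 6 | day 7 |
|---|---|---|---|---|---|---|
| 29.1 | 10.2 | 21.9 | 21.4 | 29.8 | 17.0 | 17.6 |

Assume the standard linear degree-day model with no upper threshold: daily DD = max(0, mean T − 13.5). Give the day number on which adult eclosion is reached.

day 3

Daily DD above 13.5 °C: 15.6, 0.0, 8.4, 7.9, 16.3, 3.5, 4.1.
Cumulative: 15.6, 15.6, 24.0, 31.9, 48.2, 51.7, 55.8.
The total first reaches 23 DD on day 3.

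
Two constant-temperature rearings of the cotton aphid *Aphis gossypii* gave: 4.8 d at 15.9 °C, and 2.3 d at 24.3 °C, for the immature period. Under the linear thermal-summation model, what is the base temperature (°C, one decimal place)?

8.2 °C

Under the model K = D·(T − T_b), so D₁·(T₁ − T_b) = D₂·(T₂ − T_b).
4.8·(15.9 − T_b) = 2.3·(24.3 − T_b)
T_b = (4.8·15.9 − 2.3·24.3) / (4.8 − 2.3) = 20.43 / 2.5 = 8.172 °C ≈ 8.2 °C.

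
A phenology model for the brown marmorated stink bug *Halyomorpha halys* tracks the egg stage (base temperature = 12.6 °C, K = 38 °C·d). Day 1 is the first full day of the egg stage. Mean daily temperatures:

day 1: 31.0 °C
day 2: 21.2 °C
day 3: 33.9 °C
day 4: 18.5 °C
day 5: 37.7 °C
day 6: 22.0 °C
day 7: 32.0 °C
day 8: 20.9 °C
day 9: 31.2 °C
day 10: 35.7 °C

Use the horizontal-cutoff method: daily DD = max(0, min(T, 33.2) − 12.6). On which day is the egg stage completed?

Daily DD above 12.6 °C (capped at 20.6): 18.4, 8.6, 20.6, 5.9, 20.6, 9.4, 19.4, 8.3, 18.6, 20.6.
Cumulative: 18.4, 27.0, 47.6, 53.5, 74.1, 83.5, 102.9, 111.2, 129.8, 150.4.
The total first reaches 38 DD on day 3.

day 3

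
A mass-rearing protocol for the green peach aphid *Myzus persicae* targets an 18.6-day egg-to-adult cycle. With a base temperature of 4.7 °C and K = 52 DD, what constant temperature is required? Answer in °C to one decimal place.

Required daily accumulation = 52 / 18.6 = 2.796 DD/day.
T = T_base + 2.796 = 4.7 + 2.796 = 7.496 ≈ 7.5 °C.

7.5 °C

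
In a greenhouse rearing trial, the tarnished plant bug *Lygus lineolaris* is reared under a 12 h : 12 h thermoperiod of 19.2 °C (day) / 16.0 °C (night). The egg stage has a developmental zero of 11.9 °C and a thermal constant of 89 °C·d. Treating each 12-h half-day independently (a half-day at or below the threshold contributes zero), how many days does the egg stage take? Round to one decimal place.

Day half: max(0, 19.2 − 11.9) × 0.5 = 7.3 × 0.5 = 3.65 DD.
Night half: max(0, 16.0 − 11.9) × 0.5 = 4.1 × 0.5 = 2.05 DD.
Per 24 h: 5.70 DD/day.
Duration = 89 / 5.70 = 15.614 ≈ 15.6 days.

15.6 days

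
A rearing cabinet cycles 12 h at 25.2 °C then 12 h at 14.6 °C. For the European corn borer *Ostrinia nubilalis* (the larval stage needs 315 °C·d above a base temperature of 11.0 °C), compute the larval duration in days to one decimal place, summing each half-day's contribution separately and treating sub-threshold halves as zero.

35.4 days

Day half: max(0, 25.2 − 11.0) × 0.5 = 14.2 × 0.5 = 7.10 DD.
Night half: max(0, 14.6 − 11.0) × 0.5 = 3.6 × 0.5 = 1.80 DD.
Per 24 h: 8.90 DD/day.
Duration = 315 / 8.90 = 35.393 ≈ 35.4 days.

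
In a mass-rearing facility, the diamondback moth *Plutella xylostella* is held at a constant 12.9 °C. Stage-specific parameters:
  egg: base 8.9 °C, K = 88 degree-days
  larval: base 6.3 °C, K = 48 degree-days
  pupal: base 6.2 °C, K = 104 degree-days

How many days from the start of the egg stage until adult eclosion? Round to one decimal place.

44.8 days

egg: 88 / (12.9 − 8.9) = 88 / 4.0 = 22.000 d.
larval: 48 / (12.9 − 6.3) = 48 / 6.6 = 7.273 d.
pupal: 104 / (12.9 − 6.2) = 104 / 6.7 = 15.522 d.
Sum = 44.795 ≈ 44.8 days.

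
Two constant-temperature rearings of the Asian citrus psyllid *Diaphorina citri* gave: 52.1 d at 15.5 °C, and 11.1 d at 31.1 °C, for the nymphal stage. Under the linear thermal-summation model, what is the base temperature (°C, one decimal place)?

Under the model K = D·(T − T_b), so D₁·(T₁ − T_b) = D₂·(T₂ − T_b).
52.1·(15.5 − T_b) = 11.1·(31.1 − T_b)
T_b = (52.1·15.5 − 11.1·31.1) / (52.1 − 11.1) = 462.34 / 41.0 = 11.277 °C ≈ 11.3 °C.

11.3 °C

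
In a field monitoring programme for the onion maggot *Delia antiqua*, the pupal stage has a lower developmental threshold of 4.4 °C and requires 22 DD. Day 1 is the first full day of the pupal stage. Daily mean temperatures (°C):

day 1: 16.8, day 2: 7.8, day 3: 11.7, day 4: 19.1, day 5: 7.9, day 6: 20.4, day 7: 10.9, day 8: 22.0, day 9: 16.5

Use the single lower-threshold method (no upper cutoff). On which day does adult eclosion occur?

day 3

Daily DD above 4.4 °C: 12.4, 3.4, 7.3, 14.7, 3.5, 16.0, 6.5, 17.6, 12.1.
Cumulative: 12.4, 15.8, 23.1, 37.8, 41.3, 57.3, 63.8, 81.4, 93.5.
The total first reaches 22 DD on day 3.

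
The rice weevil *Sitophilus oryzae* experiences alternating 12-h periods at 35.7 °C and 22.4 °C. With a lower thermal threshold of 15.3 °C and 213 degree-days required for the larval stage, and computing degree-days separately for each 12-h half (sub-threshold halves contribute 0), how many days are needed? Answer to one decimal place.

Day half: max(0, 35.7 − 15.3) × 0.5 = 20.4 × 0.5 = 10.20 DD.
Night half: max(0, 22.4 − 15.3) × 0.5 = 7.1 × 0.5 = 3.55 DD.
Per 24 h: 13.75 DD/day.
Duration = 213 / 13.75 = 15.491 ≈ 15.5 days.

15.5 days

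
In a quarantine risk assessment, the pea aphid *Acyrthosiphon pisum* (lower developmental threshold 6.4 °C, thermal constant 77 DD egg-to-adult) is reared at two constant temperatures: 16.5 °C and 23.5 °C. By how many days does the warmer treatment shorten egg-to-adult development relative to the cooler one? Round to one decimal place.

At 16.5 °C: 77 / (16.5 − 6.4) = 77 / 10.1 = 7.624 d.
At 23.5 °C: 77 / (23.5 − 6.4) = 77 / 17.1 = 4.503 d.
Difference = |7.624 − 4.503| = 3.121 ≈ 3.1 days.

3.1 days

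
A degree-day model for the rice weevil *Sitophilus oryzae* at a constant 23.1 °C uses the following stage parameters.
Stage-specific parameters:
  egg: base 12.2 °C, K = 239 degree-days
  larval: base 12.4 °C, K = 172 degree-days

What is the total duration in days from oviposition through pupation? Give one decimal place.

38.0 days

egg: 239 / (23.1 − 12.2) = 239 / 10.9 = 21.927 d.
larval: 172 / (23.1 − 12.4) = 172 / 10.7 = 16.075 d.
Sum = 38.001 ≈ 38.0 days.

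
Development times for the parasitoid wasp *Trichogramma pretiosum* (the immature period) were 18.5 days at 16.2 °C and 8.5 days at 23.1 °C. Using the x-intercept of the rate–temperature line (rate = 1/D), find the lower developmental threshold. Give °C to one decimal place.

10.3 °C

Equal thermal constants: D₁(T₁ − T_b) = D₂(T₂ − T_b).
18.5·(16.2 − T_b) = 8.5·(23.1 − T_b)
T_b = (18.5·16.2 − 8.5·23.1) / (18.5 − 8.5) = 103.35 / 10.0 = 10.335 °C ≈ 10.3 °C.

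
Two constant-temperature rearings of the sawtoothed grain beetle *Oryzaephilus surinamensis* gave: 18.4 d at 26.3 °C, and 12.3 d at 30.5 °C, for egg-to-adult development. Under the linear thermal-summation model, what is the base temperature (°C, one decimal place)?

17.8 °C

Equal thermal constants: D₁(T₁ − T_b) = D₂(T₂ − T_b).
18.4·(26.3 − T_b) = 12.3·(30.5 − T_b)
T_b = (18.4·26.3 − 12.3·30.5) / (18.4 − 12.3) = 108.77 / 6.1 = 17.831 °C ≈ 17.8 °C.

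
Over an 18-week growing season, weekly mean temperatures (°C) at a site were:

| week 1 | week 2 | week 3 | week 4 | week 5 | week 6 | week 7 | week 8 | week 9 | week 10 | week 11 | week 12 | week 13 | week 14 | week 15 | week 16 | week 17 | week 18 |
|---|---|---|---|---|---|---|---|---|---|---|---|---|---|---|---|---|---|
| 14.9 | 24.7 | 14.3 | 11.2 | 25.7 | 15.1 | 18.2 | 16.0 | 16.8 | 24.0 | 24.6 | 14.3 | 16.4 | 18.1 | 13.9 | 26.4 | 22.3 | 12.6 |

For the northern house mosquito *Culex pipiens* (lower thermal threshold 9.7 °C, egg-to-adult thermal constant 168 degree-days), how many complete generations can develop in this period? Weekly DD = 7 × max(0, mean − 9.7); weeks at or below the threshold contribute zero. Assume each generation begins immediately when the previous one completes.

Weekly DD (7 × max(0, T̄ − 9.7)): 36.4, 105.0, 32.2, 10.5, 112.0, 37.8, 59.5, 44.1, 49.7, 100.1, 104.3, 32.2, 46.9, 58.8, 29.4, 116.9, 88.2, 20.3.
Season total = 1084.3 DD.
Complete generations = ⌊1084.3 / 168⌋ = 6.

6 generations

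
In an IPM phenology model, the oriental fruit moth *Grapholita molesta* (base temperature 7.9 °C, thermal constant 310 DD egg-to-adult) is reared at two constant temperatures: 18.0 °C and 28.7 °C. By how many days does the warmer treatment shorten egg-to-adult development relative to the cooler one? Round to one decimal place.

15.8 days

At 18.0 °C: 310 / (18.0 − 7.9) = 310 / 10.1 = 30.693 d.
At 28.7 °C: 310 / (28.7 − 7.9) = 310 / 20.8 = 14.904 d.
Difference = |30.693 − 14.904| = 15.789 ≈ 15.8 days.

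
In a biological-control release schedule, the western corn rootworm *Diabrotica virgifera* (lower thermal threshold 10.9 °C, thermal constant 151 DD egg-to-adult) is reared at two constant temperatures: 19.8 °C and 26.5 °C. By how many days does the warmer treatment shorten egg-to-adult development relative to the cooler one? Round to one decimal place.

7.3 days

At 19.8 °C: 151 / (19.8 − 10.9) = 151 / 8.9 = 16.966 d.
At 26.5 °C: 151 / (26.5 − 10.9) = 151 / 15.6 = 9.679 d.
Difference = |16.966 − 9.679| = 7.287 ≈ 7.3 days.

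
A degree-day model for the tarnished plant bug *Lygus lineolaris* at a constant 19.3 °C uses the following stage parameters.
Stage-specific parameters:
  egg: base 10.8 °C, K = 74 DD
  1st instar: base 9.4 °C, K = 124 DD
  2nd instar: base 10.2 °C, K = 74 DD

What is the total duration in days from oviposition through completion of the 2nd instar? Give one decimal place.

egg: 74 / (19.3 − 10.8) = 74 / 8.5 = 8.706 d.
1st instar: 124 / (19.3 − 9.4) = 124 / 9.9 = 12.525 d.
2nd instar: 74 / (19.3 − 10.2) = 74 / 9.1 = 8.132 d.
Sum = 29.363 ≈ 29.4 days.

29.4 days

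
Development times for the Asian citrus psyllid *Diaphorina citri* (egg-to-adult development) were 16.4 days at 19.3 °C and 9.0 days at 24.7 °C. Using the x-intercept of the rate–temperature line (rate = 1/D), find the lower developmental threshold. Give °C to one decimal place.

Linear rate model ⇒ the product D·(T − T_b) is constant across temperatures.
16.4·(19.3 − T_b) = 9.0·(24.7 − T_b)
T_b = (16.4·19.3 − 9.0·24.7) / (16.4 − 9.0) = 94.22 / 7.4 = 12.732 °C ≈ 12.7 °C.

12.7 °C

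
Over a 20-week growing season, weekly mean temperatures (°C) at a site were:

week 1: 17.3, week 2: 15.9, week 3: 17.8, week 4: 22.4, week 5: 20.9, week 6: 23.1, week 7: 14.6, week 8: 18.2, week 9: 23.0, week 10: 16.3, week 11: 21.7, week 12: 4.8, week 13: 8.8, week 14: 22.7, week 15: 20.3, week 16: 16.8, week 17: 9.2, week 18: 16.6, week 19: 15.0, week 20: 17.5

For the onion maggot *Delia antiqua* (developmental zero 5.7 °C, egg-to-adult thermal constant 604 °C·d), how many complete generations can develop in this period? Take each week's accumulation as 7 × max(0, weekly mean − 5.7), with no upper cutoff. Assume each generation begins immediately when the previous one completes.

Weekly DD (7 × max(0, T̄ − 5.7)): 81.2, 71.4, 84.7, 116.9, 106.4, 121.8, 62.3, 87.5, 121.1, 74.2, 112.0, 0.0, 21.7, 119.0, 102.2, 77.7, 24.5, 76.3, 65.1, 82.6.
Season total = 1608.6 DD.
Complete generations = ⌊1608.6 / 604⌋ = 2.

2 generations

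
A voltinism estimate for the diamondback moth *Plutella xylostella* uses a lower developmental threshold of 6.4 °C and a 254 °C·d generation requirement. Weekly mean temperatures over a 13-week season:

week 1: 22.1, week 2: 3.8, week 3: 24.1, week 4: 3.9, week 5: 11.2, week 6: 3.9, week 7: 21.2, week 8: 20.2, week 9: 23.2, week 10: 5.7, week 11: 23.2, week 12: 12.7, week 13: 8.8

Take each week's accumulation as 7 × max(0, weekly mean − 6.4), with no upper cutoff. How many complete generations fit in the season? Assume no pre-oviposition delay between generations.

3 generations

Weekly DD (7 × max(0, T̄ − 6.4)): 109.9, 0.0, 123.9, 0.0, 33.6, 0.0, 103.6, 96.6, 117.6, 0.0, 117.6, 44.1, 16.8.
Season total = 763.7 DD.
Complete generations = ⌊763.7 / 254⌋ = 3.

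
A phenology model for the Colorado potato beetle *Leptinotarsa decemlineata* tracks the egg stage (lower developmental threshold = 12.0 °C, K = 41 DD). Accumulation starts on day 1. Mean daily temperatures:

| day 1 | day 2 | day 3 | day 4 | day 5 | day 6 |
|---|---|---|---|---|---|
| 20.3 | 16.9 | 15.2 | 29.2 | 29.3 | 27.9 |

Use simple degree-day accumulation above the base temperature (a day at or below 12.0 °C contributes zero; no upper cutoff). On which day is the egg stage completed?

Daily DD above 12.0 °C: 8.3, 4.9, 3.2, 17.2, 17.3, 15.9.
Cumulative: 8.3, 13.2, 16.4, 33.6, 50.9, 66.8.
The total first reaches 41 DD on day 5.

day 5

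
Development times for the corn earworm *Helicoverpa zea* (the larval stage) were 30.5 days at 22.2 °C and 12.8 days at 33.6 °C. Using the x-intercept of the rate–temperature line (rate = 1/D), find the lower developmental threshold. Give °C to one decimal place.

Equal thermal constants: D₁(T₁ − T_b) = D₂(T₂ − T_b).
30.5·(22.2 − T_b) = 12.8·(33.6 − T_b)
T_b = (30.5·22.2 − 12.8·33.6) / (30.5 − 12.8) = 247.02 / 17.7 = 13.956 °C ≈ 14.0 °C.

14.0 °C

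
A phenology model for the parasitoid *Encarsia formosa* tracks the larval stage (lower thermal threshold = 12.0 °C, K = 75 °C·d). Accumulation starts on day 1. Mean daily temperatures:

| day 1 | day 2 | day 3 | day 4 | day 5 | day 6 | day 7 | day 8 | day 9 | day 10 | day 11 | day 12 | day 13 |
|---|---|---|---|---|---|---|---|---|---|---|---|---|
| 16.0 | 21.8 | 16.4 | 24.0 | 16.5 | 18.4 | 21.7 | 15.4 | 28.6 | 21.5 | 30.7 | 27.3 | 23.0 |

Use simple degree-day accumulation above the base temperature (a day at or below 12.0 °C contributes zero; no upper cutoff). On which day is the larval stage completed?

Daily DD above 12.0 °C: 4.0, 9.8, 4.4, 12.0, 4.5, 6.4, 9.7, 3.4, 16.6, 9.5, 18.7, 15.3, 11.0.
Cumulative: 4.0, 13.8, 18.2, 30.2, 34.7, 41.1, 50.8, 54.2, 70.8, 80.3, 99.0, 114.3, 125.3.
The total first reaches 75 DD on day 10.

day 10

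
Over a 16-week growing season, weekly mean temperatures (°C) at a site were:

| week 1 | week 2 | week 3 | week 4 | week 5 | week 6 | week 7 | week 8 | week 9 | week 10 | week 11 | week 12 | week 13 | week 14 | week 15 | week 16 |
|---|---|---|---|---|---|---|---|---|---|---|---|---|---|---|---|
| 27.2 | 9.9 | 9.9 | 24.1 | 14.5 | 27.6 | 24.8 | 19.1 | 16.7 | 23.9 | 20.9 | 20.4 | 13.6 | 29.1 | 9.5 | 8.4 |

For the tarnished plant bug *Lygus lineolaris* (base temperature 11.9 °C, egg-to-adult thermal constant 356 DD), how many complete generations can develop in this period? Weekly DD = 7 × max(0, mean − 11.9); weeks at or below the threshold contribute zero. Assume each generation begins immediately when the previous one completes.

2 generations

Weekly DD (7 × max(0, T̄ − 11.9)): 107.1, 0.0, 0.0, 85.4, 18.2, 109.9, 90.3, 50.4, 33.6, 84.0, 63.0, 59.5, 11.9, 120.4, 0.0, 0.0.
Season total = 833.7 DD.
Complete generations = ⌊833.7 / 356⌋ = 2.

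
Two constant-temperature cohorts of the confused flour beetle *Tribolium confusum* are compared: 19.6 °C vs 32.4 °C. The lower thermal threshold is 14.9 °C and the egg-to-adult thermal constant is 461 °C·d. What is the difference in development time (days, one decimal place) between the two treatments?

At 19.6 °C: 461 / (19.6 − 14.9) = 461 / 4.7 = 98.085 d.
At 32.4 °C: 461 / (32.4 − 14.9) = 461 / 17.5 = 26.343 d.
Difference = |98.085 − 26.343| = 71.742 ≈ 71.7 days.

71.7 days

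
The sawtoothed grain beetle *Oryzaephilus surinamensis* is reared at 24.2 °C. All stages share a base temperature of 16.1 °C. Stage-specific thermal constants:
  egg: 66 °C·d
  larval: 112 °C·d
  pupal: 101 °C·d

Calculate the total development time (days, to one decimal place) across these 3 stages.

34.4 days

Daily accumulation at 24.2 °C = 24.2 − 16.1 = 8.1 DD/day.
Total K = 66 + 112 + 101 = 279 DD.
Total duration = 279 / 8.1 = 34.444 ≈ 34.4 days.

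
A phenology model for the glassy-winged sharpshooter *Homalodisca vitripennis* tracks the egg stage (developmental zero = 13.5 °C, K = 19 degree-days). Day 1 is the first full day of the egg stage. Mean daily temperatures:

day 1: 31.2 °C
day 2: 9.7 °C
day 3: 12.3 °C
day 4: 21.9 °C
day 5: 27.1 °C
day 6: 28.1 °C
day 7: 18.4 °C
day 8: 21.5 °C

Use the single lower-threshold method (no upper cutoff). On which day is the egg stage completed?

day 4

Daily DD above 13.5 °C: 17.7, 0.0, 0.0, 8.4, 13.6, 14.6, 4.9, 8.0.
Cumulative: 17.7, 17.7, 17.7, 26.1, 39.7, 54.3, 59.2, 67.2.
The total first reaches 19 DD on day 4.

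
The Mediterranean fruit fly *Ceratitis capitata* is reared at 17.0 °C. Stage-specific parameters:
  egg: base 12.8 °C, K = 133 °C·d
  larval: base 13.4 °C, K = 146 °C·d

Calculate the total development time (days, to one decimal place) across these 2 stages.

egg: 133 / (17.0 − 12.8) = 133 / 4.2 = 31.667 d.
larval: 146 / (17.0 − 13.4) = 146 / 3.6 = 40.556 d.
Sum = 72.222 ≈ 72.2 days.

72.2 days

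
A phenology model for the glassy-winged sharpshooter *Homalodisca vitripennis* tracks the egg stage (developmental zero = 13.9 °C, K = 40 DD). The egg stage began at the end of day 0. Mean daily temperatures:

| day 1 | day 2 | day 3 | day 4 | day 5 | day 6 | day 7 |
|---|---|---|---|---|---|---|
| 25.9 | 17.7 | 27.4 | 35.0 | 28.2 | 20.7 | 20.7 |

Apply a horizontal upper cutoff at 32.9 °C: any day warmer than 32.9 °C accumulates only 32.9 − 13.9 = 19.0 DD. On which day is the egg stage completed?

Daily DD above 13.9 °C (capped at 19.0): 12.0, 3.8, 13.5, 19.0, 14.3, 6.8, 6.8.
Cumulative: 12.0, 15.8, 29.3, 48.3, 62.6, 69.4, 76.2.
The total first reaches 40 DD on day 4.

day 4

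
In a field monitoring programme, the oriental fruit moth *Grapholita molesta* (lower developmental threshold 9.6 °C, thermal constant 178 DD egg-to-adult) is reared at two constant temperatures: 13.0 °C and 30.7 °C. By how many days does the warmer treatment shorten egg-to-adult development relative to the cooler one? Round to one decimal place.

43.9 days

At 13.0 °C: 178 / (13.0 − 9.6) = 178 / 3.4 = 52.353 d.
At 30.7 °C: 178 / (30.7 − 9.6) = 178 / 21.1 = 8.436 d.
Difference = |52.353 − 8.436| = 43.917 ≈ 43.9 days.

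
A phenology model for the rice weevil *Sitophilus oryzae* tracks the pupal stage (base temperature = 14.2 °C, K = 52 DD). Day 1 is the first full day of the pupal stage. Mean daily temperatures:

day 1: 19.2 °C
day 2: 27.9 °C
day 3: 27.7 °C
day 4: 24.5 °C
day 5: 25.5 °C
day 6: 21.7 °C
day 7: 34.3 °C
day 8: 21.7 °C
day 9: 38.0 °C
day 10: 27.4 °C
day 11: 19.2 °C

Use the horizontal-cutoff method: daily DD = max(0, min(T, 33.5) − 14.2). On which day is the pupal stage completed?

Daily DD above 14.2 °C (capped at 19.3): 5.0, 13.7, 13.5, 10.3, 11.3, 7.5, 19.3, 7.5, 19.3, 13.2, 5.0.
Cumulative: 5.0, 18.7, 32.2, 42.5, 53.8, 61.3, 80.6, 88.1, 107.4, 120.6, 125.6.
The total first reaches 52 DD on day 5.

day 5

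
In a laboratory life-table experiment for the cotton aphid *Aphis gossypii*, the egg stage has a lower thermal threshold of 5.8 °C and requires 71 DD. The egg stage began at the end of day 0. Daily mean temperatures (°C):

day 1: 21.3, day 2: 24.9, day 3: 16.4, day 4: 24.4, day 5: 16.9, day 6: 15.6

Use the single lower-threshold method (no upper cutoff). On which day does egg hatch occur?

day 5

Daily DD above 5.8 °C: 15.5, 19.1, 10.6, 18.6, 11.1, 9.8.
Cumulative: 15.5, 34.6, 45.2, 63.8, 74.9, 84.7.
The total first reaches 71 DD on day 5.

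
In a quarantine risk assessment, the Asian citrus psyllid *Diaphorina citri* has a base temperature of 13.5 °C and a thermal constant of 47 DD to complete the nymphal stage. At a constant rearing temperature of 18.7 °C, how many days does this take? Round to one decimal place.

Daily accumulation = 18.7 − 13.5 = 5.2 DD/day.
Duration = 47 / 5.2 = 9.038 ≈ 9.0 days.

9.0 days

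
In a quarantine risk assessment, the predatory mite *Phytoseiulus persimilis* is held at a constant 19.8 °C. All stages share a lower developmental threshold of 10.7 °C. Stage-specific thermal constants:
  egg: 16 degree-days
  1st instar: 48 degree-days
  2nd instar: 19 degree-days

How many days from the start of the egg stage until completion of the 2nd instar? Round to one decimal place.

Daily accumulation at 19.8 °C = 19.8 − 10.7 = 9.1 DD/day.
Total K = 16 + 48 + 19 = 83 DD.
Total duration = 83 / 9.1 = 9.121 ≈ 9.1 days.

9.1 days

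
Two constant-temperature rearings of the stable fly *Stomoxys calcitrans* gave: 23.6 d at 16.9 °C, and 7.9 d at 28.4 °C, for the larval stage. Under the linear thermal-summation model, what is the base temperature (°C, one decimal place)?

11.1 °C

Equal thermal constants: D₁(T₁ − T_b) = D₂(T₂ − T_b).
23.6·(16.9 − T_b) = 7.9·(28.4 − T_b)
T_b = (23.6·16.9 − 7.9·28.4) / (23.6 − 7.9) = 174.48 / 15.7 = 11.113 °C ≈ 11.1 °C.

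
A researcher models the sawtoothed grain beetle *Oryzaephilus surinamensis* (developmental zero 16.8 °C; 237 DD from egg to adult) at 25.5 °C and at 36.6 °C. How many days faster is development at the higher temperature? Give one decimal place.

At 25.5 °C: 237 / (25.5 − 16.8) = 237 / 8.7 = 27.241 d.
At 36.6 °C: 237 / (36.6 − 16.8) = 237 / 19.8 = 11.970 d.
Difference = |27.241 − 11.970| = 15.272 ≈ 15.3 days.

15.3 days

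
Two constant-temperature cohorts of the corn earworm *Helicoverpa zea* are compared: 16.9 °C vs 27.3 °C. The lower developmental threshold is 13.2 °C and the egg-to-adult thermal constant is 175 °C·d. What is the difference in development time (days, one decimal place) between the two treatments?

34.9 days

At 16.9 °C: 175 / (16.9 − 13.2) = 175 / 3.7 = 47.297 d.
At 27.3 °C: 175 / (27.3 − 13.2) = 175 / 14.1 = 12.411 d.
Difference = |47.297 − 12.411| = 34.886 ≈ 34.9 days.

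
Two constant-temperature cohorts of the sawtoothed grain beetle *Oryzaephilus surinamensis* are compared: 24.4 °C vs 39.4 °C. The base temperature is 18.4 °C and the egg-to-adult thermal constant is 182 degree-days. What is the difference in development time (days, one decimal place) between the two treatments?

At 24.4 °C: 182 / (24.4 − 18.4) = 182 / 6.0 = 30.333 d.
At 39.4 °C: 182 / (39.4 − 18.4) = 182 / 21.0 = 8.667 d.
Difference = |30.333 − 8.667| = 21.667 ≈ 21.7 days.

21.7 days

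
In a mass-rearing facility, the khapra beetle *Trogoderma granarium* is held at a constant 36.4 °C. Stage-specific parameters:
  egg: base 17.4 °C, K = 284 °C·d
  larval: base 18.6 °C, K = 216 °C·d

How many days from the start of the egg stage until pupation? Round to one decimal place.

27.1 days

egg: 284 / (36.4 − 17.4) = 284 / 19.0 = 14.947 d.
larval: 216 / (36.4 − 18.6) = 216 / 17.8 = 12.135 d.
Sum = 27.082 ≈ 27.1 days.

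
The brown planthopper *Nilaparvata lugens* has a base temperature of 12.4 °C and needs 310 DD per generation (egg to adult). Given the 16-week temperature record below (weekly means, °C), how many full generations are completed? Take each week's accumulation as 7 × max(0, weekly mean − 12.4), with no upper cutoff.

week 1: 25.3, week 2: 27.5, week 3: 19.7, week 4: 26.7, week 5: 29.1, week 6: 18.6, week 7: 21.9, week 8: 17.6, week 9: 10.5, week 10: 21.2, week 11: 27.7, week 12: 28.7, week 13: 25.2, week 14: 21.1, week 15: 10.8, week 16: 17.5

Weekly DD (7 × max(0, T̄ − 12.4)): 90.3, 105.7, 51.1, 100.1, 116.9, 43.4, 66.5, 36.4, 0.0, 61.6, 107.1, 114.1, 89.6, 60.9, 0.0, 35.7.
Season total = 1079.4 DD.
Complete generations = ⌊1079.4 / 310⌋ = 3.

3 generations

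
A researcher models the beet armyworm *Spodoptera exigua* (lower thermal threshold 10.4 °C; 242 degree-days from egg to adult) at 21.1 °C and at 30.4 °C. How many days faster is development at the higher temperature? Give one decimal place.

At 21.1 °C: 242 / (21.1 − 10.4) = 242 / 10.7 = 22.617 d.
At 30.4 °C: 242 / (30.4 − 10.4) = 242 / 20.0 = 12.100 d.
Difference = |22.617 − 12.100| = 10.517 ≈ 10.5 days.

10.5 days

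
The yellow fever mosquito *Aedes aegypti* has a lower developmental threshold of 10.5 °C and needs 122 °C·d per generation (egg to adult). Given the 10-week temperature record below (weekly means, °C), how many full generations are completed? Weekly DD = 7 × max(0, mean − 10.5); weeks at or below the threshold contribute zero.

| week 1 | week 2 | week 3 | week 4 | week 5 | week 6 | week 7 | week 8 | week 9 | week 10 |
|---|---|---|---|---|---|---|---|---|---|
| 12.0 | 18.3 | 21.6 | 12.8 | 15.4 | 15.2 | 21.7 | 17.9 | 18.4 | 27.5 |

Weekly DD (7 × max(0, T̄ − 10.5)): 10.5, 54.6, 77.7, 16.1, 34.3, 32.9, 78.4, 51.8, 55.3, 119.0.
Season total = 530.6 DD.
Complete generations = ⌊530.6 / 122⌋ = 4.

4 generations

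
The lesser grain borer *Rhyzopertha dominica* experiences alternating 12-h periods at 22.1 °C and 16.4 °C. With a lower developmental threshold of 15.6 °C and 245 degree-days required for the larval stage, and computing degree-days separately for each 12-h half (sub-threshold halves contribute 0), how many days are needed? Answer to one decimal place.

Day half: max(0, 22.1 − 15.6) × 0.5 = 6.5 × 0.5 = 3.25 DD.
Night half: max(0, 16.4 − 15.6) × 0.5 = 0.8 × 0.5 = 0.40 DD.
Per 24 h: 3.65 DD/day.
Duration = 245 / 3.65 = 67.123 ≈ 67.1 days.

67.1 days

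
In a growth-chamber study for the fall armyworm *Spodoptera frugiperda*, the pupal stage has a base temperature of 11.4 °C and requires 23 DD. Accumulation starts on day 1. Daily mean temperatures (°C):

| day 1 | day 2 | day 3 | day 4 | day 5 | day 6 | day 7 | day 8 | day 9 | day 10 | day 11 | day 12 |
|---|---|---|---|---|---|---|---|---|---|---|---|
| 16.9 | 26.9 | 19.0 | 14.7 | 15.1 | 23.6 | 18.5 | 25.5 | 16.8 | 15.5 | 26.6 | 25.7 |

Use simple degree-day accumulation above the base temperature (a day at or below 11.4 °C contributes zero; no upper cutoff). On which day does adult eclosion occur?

Daily DD above 11.4 °C: 5.5, 15.5, 7.6, 3.3, 3.7, 12.2, 7.1, 14.1, 5.4, 4.1, 15.2, 14.3.
Cumulative: 5.5, 21.0, 28.6, 31.9, 35.6, 47.8, 54.9, 69.0, 74.4, 78.5, 93.7, 108.0.
The total first reaches 23 DD on day 3.

day 3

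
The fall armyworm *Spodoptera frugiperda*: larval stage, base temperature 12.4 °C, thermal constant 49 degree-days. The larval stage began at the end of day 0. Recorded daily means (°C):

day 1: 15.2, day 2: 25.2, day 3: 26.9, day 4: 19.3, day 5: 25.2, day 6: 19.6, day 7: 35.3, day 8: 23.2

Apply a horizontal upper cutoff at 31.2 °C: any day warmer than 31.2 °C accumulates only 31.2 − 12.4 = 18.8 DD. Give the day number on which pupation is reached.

day 5

Daily DD above 12.4 °C (capped at 18.8): 2.8, 12.8, 14.5, 6.9, 12.8, 7.2, 18.8, 10.8.
Cumulative: 2.8, 15.6, 30.1, 37.0, 49.8, 57.0, 75.8, 86.6.
The total first reaches 49 DD on day 5.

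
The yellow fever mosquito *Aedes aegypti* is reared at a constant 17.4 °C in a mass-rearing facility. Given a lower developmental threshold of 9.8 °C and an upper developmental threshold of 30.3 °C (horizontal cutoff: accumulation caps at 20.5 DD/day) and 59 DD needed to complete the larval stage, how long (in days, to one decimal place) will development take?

Daily accumulation = 17.4 − 9.8 = 7.6 DD/day.
Duration = 59 / 7.6 = 7.763 ≈ 7.8 days.

7.8 days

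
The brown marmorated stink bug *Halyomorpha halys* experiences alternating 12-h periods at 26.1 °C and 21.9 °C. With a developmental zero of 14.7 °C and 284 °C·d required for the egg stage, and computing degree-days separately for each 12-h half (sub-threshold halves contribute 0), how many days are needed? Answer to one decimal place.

30.5 days

Day half: max(0, 26.1 − 14.7) × 0.5 = 11.4 × 0.5 = 5.70 DD.
Night half: max(0, 21.9 − 14.7) × 0.5 = 7.2 × 0.5 = 3.60 DD.
Per 24 h: 9.30 DD/day.
Duration = 284 / 9.30 = 30.538 ≈ 30.5 days.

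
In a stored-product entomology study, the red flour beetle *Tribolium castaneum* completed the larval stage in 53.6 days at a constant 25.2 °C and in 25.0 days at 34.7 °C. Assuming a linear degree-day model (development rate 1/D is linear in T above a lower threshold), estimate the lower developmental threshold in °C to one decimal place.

16.9 °C

Under the model K = D·(T − T_b), so D₁·(T₁ − T_b) = D₂·(T₂ − T_b).
53.6·(25.2 − T_b) = 25.0·(34.7 − T_b)
T_b = (53.6·25.2 − 25.0·34.7) / (53.6 − 25.0) = 483.22 / 28.6 = 16.896 °C ≈ 16.9 °C.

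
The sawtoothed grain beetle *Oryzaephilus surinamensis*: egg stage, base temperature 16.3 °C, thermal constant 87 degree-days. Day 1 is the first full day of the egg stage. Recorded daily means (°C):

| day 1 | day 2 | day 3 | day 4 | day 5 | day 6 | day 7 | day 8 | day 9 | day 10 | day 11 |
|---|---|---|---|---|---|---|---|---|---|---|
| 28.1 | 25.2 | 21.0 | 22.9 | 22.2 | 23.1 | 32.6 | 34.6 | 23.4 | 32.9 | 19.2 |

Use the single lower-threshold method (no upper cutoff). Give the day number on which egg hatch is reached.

Daily DD above 16.3 °C: 11.8, 8.9, 4.7, 6.6, 5.9, 6.8, 16.3, 18.3, 7.1, 16.6, 2.9.
Cumulative: 11.8, 20.7, 25.4, 32.0, 37.9, 44.7, 61.0, 79.3, 86.4, 103.0, 105.9.
The total first reaches 87 DD on day 10.

day 10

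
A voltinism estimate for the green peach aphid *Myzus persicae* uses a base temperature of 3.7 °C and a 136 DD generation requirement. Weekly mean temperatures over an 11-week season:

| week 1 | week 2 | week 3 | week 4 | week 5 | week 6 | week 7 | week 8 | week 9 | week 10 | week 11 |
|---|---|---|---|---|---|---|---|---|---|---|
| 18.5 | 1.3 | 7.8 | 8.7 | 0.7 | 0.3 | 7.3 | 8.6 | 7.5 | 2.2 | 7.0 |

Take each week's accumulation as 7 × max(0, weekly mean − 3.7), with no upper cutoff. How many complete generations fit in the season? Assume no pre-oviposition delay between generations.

2 generations

Weekly DD (7 × max(0, T̄ − 3.7)): 103.6, 0.0, 28.7, 35.0, 0.0, 0.0, 25.2, 34.3, 26.6, 0.0, 23.1.
Season total = 276.5 DD.
Complete generations = ⌊276.5 / 136⌋ = 2.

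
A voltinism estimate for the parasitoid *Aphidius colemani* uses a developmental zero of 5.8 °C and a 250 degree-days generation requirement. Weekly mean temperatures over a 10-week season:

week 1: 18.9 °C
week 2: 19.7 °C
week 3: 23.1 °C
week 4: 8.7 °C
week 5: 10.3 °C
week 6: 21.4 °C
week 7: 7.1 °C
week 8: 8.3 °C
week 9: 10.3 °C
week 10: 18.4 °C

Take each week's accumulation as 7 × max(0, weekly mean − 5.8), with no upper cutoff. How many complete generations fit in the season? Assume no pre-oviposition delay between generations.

2 generations

Weekly DD (7 × max(0, T̄ − 5.8)): 91.7, 97.3, 121.1, 20.3, 31.5, 109.2, 9.1, 17.5, 31.5, 88.2.
Season total = 617.4 DD.
Complete generations = ⌊617.4 / 250⌋ = 2.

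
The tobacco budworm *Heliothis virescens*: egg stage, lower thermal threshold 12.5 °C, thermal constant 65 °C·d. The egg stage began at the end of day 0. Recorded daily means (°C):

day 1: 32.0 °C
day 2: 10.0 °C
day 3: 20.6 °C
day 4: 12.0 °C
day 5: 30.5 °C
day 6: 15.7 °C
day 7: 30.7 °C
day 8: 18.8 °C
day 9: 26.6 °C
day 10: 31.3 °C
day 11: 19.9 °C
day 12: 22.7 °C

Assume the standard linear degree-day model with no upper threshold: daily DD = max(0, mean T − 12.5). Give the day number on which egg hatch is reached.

day 7

Daily DD above 12.5 °C: 19.5, 0.0, 8.1, 0.0, 18.0, 3.2, 18.2, 6.3, 14.1, 18.8, 7.4, 10.2.
Cumulative: 19.5, 19.5, 27.6, 27.6, 45.6, 48.8, 67.0, 73.3, 87.4, 106.2, 113.6, 123.8.
The total first reaches 65 DD on day 7.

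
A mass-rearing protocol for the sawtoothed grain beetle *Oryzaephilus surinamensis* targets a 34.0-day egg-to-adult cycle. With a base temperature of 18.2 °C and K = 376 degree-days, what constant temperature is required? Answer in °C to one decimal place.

29.3 °C

Required daily accumulation = 376 / 34.0 = 11.059 DD/day.
T = T_base + 11.059 = 18.2 + 11.059 = 29.259 ≈ 29.3 °C.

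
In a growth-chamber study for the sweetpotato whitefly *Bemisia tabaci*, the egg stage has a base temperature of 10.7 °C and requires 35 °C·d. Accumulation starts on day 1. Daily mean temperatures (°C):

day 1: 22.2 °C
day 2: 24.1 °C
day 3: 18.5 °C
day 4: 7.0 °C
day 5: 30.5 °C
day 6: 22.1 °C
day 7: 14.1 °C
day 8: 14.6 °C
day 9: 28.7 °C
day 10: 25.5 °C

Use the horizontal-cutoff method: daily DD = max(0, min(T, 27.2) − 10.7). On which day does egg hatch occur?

Daily DD above 10.7 °C (capped at 16.5): 11.5, 13.4, 7.8, 0.0, 16.5, 11.4, 3.4, 3.9, 16.5, 14.8.
Cumulative: 11.5, 24.9, 32.7, 32.7, 49.2, 60.6, 64.0, 67.9, 84.4, 99.2.
The total first reaches 35 DD on day 5.

day 5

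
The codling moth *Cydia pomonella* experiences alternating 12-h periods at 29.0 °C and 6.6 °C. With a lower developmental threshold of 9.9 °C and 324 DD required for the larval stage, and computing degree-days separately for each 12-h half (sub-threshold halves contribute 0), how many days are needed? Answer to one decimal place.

33.9 days

Day half: max(0, 29.0 − 9.9) × 0.5 = 19.1 × 0.5 = 9.55 DD.
Night half: max(0, 6.6 − 9.9) × 0.5 = 0.0 × 0.5 = 0.00 DD.
Per 24 h: 9.55 DD/day.
Duration = 324 / 9.55 = 33.927 ≈ 33.9 days.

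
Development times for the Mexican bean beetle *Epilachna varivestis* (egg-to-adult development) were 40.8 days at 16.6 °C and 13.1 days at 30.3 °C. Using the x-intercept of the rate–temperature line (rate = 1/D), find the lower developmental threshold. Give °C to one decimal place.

Under the model K = D·(T − T_b), so D₁·(T₁ − T_b) = D₂·(T₂ − T_b).
40.8·(16.6 − T_b) = 13.1·(30.3 − T_b)
T_b = (40.8·16.6 − 13.1·30.3) / (40.8 − 13.1) = 280.35 / 27.7 = 10.121 °C ≈ 10.1 °C.

10.1 °C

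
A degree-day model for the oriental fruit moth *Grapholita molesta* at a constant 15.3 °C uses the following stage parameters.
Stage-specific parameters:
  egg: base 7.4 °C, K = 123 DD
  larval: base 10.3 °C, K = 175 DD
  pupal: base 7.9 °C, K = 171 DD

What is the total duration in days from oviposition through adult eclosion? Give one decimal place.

73.7 days

egg: 123 / (15.3 − 7.4) = 123 / 7.9 = 15.570 d.
larval: 175 / (15.3 − 10.3) = 175 / 5.0 = 35.000 d.
pupal: 171 / (15.3 − 7.9) = 171 / 7.4 = 23.108 d.
Sum = 73.678 ≈ 73.7 days.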